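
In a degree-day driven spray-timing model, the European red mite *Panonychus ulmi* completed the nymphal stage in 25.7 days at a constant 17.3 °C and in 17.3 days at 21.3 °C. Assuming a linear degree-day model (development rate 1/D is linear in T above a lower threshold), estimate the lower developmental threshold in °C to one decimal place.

9.1 °C

Equal thermal constants: D₁(T₁ − T_b) = D₂(T₂ − T_b).
25.7·(17.3 − T_b) = 17.3·(21.3 − T_b)
T_b = (25.7·17.3 − 17.3·21.3) / (25.7 − 17.3) = 76.12 / 8.4 = 9.062 °C ≈ 9.1 °C.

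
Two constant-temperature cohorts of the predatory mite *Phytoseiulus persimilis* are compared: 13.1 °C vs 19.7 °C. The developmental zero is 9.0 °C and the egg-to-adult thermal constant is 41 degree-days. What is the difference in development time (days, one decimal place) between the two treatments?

At 13.1 °C: 41 / (13.1 − 9.0) = 41 / 4.1 = 10.000 d.
At 19.7 °C: 41 / (19.7 − 9.0) = 41 / 10.7 = 3.832 d.
Difference = |10.000 − 3.832| = 6.168 ≈ 6.2 days.

6.2 days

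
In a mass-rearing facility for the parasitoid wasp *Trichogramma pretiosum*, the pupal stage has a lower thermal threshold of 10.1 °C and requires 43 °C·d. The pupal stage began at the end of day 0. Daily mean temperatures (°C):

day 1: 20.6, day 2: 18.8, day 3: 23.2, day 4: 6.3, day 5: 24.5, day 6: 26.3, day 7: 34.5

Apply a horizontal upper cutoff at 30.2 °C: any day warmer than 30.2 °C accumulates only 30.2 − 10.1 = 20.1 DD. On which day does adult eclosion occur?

day 5

Daily DD above 10.1 °C (capped at 20.1): 10.5, 8.7, 13.1, 0.0, 14.4, 16.2, 20.1.
Cumulative: 10.5, 19.2, 32.3, 32.3, 46.7, 62.9, 83.0.
The total first reaches 43 DD on day 5.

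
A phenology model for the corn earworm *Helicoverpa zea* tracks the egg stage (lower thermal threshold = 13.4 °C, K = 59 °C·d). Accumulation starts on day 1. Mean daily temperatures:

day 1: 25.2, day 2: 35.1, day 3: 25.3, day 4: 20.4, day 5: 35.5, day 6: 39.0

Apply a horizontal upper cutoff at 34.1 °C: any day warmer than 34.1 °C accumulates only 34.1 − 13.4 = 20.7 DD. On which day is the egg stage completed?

Daily DD above 13.4 °C (capped at 20.7): 11.8, 20.7, 11.9, 7.0, 20.7, 20.7.
Cumulative: 11.8, 32.5, 44.4, 51.4, 72.1, 92.8.
The total first reaches 59 DD on day 5.

day 5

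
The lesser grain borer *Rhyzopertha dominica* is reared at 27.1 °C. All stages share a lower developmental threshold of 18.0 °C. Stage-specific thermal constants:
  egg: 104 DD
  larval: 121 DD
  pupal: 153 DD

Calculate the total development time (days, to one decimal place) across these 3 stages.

Daily accumulation at 27.1 °C = 27.1 − 18.0 = 9.1 DD/day.
Total K = 104 + 121 + 153 = 378 DD.
Total duration = 378 / 9.1 = 41.538 ≈ 41.5 days.

41.5 days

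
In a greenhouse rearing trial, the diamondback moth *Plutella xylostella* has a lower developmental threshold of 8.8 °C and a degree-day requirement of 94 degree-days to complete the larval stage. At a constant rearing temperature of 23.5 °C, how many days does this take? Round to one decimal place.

Daily accumulation = 23.5 − 8.8 = 14.7 DD/day.
Duration = 94 / 14.7 = 6.395 ≈ 6.4 days.

6.4 days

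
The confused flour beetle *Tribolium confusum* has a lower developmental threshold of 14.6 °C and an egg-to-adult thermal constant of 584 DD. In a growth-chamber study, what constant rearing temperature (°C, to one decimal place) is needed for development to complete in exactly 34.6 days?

31.5 °C

Required daily accumulation = 584 / 34.6 = 16.879 DD/day.
T = T_base + 16.879 = 14.6 + 16.879 = 31.479 ≈ 31.5 °C.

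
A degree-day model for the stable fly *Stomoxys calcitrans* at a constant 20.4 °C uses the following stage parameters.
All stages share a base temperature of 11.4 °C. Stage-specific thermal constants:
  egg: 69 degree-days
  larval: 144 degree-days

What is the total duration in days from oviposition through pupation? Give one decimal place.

Daily accumulation at 20.4 °C = 20.4 − 11.4 = 9.0 DD/day.
Total K = 69 + 144 = 213 DD.
Total duration = 213 / 9.0 = 23.667 ≈ 23.7 days.

23.7 days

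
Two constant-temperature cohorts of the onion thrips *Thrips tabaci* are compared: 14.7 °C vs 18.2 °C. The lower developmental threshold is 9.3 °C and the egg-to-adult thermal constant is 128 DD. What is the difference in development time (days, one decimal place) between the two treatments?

9.3 days

At 14.7 °C: 128 / (14.7 − 9.3) = 128 / 5.4 = 23.704 d.
At 18.2 °C: 128 / (18.2 − 9.3) = 128 / 8.9 = 14.382 d.
Difference = |23.704 − 14.382| = 9.322 ≈ 9.3 days.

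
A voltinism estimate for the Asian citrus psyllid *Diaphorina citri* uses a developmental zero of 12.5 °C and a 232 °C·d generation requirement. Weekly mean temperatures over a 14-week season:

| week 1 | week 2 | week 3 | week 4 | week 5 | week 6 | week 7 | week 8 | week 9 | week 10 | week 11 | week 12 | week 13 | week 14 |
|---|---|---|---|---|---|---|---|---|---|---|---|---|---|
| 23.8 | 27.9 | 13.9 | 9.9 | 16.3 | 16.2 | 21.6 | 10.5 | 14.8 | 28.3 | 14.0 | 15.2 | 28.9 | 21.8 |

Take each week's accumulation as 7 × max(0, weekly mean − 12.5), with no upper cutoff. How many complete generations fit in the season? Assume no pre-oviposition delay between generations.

Weekly DD (7 × max(0, T̄ − 12.5)): 79.1, 107.8, 9.8, 0.0, 26.6, 25.9, 63.7, 0.0, 16.1, 110.6, 10.5, 18.9, 114.8, 65.1.
Season total = 648.9 DD.
Complete generations = ⌊648.9 / 232⌋ = 2.

2 generations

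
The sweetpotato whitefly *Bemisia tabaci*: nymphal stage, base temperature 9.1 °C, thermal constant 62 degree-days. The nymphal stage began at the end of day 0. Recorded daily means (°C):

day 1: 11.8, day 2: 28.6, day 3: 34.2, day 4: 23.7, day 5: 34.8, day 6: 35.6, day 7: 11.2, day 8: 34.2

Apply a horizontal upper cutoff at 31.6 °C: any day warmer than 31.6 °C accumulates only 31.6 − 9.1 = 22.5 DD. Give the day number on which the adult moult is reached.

day 5

Daily DD above 9.1 °C (capped at 22.5): 2.7, 19.5, 22.5, 14.6, 22.5, 22.5, 2.1, 22.5.
Cumulative: 2.7, 22.2, 44.7, 59.3, 81.8, 104.3, 106.4, 128.9.
The total first reaches 62 DD on day 5.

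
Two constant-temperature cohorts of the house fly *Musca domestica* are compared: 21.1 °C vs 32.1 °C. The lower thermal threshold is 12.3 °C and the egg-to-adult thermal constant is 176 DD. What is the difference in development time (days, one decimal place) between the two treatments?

At 21.1 °C: 176 / (21.1 − 12.3) = 176 / 8.8 = 20.000 d.
At 32.1 °C: 176 / (32.1 − 12.3) = 176 / 19.8 = 8.889 d.
Difference = |20.000 − 8.889| = 11.111 ≈ 11.1 days.

11.1 days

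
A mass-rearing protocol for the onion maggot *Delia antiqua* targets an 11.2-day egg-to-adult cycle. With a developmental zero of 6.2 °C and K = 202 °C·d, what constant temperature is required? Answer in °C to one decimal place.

Required daily accumulation = 202 / 11.2 = 18.036 DD/day.
T = T_base + 18.036 = 6.2 + 18.036 = 24.236 ≈ 24.2 °C.

24.2 °C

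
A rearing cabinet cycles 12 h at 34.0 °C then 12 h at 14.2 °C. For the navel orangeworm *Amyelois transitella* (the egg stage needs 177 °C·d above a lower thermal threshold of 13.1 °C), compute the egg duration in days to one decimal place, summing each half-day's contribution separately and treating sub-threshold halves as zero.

Day half: max(0, 34.0 − 13.1) × 0.5 = 20.9 × 0.5 = 10.45 DD.
Night half: max(0, 14.2 − 13.1) × 0.5 = 1.1 × 0.5 = 0.55 DD.
Per 24 h: 11.00 DD/day.
Duration = 177 / 11.00 = 16.091 ≈ 16.1 days.

16.1 days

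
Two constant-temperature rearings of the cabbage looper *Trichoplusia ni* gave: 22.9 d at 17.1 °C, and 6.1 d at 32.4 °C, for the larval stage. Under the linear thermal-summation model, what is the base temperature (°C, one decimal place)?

11.5 °C

Under the model K = D·(T − T_b), so D₁·(T₁ − T_b) = D₂·(T₂ − T_b).
22.9·(17.1 − T_b) = 6.1·(32.4 − T_b)
T_b = (22.9·17.1 − 6.1·32.4) / (22.9 − 6.1) = 193.95 / 16.8 = 11.545 °C ≈ 11.5 °C.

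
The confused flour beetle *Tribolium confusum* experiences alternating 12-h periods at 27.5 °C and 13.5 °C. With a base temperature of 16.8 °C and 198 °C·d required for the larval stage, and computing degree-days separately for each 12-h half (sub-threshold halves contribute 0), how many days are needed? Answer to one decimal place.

Day half: max(0, 27.5 − 16.8) × 0.5 = 10.7 × 0.5 = 5.35 DD.
Night half: max(0, 13.5 − 16.8) × 0.5 = 0.0 × 0.5 = 0.00 DD.
Per 24 h: 5.35 DD/day.
Duration = 198 / 5.35 = 37.009 ≈ 37.0 days.

37.0 days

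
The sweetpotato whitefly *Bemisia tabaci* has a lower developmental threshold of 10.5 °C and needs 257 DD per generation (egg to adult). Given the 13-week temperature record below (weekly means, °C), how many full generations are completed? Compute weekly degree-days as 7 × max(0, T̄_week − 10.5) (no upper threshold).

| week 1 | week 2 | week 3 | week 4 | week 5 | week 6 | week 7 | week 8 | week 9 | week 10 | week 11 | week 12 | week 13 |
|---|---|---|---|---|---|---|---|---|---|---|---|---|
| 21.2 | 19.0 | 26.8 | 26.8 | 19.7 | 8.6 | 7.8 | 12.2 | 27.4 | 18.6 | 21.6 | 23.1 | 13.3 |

3 generations

Weekly DD (7 × max(0, T̄ − 10.5)): 74.9, 59.5, 114.1, 114.1, 64.4, 0.0, 0.0, 11.9, 118.3, 56.7, 77.7, 88.2, 19.6.
Season total = 799.4 DD.
Complete generations = ⌊799.4 / 257⌋ = 3.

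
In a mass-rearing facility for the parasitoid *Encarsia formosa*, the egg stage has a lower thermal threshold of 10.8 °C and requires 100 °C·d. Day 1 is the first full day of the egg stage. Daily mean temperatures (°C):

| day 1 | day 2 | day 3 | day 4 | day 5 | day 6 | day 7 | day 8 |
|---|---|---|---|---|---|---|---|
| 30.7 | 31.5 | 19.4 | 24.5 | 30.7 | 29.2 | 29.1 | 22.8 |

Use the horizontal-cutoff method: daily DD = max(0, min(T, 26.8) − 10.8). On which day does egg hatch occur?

Daily DD above 10.8 °C (capped at 16.0): 16.0, 16.0, 8.6, 13.7, 16.0, 16.0, 16.0, 12.0.
Cumulative: 16.0, 32.0, 40.6, 54.3, 70.3, 86.3, 102.3, 114.3.
The total first reaches 100 DD on day 7.

day 7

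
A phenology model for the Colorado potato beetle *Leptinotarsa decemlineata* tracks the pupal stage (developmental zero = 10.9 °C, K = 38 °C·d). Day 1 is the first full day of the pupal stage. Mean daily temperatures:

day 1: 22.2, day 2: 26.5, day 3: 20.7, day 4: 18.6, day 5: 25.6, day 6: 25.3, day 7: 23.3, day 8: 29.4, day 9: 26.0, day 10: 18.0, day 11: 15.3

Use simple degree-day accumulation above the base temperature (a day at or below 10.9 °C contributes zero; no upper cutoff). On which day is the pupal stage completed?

Daily DD above 10.9 °C: 11.3, 15.6, 9.8, 7.7, 14.7, 14.4, 12.4, 18.5, 15.1, 7.1, 4.4.
Cumulative: 11.3, 26.9, 36.7, 44.4, 59.1, 73.5, 85.9, 104.4, 119.5, 126.6, 131.0.
The total first reaches 38 DD on day 4.

day 4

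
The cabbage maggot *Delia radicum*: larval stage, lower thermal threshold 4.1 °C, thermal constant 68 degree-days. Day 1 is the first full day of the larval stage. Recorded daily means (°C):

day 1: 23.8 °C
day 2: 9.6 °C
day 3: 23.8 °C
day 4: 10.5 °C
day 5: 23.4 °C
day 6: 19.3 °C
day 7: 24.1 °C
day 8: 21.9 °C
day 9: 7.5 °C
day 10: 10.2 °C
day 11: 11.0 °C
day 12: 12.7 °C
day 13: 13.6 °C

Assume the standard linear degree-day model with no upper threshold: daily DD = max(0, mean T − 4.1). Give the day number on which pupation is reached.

Daily DD above 4.1 °C: 19.7, 5.5, 19.7, 6.4, 19.3, 15.2, 20.0, 17.8, 3.4, 6.1, 6.9, 8.6, 9.5.
Cumulative: 19.7, 25.2, 44.9, 51.3, 70.6, 85.8, 105.8, 123.6, 127.0, 133.1, 140.0, 148.6, 158.1.
The total first reaches 68 DD on day 5.

day 5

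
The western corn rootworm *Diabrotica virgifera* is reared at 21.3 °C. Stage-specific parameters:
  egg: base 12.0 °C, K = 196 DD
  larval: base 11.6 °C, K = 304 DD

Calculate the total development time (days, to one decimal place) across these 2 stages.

egg: 196 / (21.3 − 12.0) = 196 / 9.3 = 21.075 d.
larval: 304 / (21.3 − 11.6) = 304 / 9.7 = 31.340 d.
Sum = 52.415 ≈ 52.4 days.

52.4 days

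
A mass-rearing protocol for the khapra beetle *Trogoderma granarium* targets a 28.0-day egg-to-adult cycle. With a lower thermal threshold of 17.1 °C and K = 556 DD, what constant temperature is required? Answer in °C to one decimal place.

Required daily accumulation = 556 / 28.0 = 19.857 DD/day.
T = T_base + 19.857 = 17.1 + 19.857 = 36.957 ≈ 37.0 °C.

37.0 °C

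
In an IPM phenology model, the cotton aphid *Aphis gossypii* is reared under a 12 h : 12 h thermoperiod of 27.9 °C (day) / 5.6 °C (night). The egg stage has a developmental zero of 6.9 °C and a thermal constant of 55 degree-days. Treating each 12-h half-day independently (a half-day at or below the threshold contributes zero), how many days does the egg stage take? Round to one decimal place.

5.2 days

Day half: max(0, 27.9 − 6.9) × 0.5 = 21.0 × 0.5 = 10.50 DD.
Night half: max(0, 5.6 − 6.9) × 0.5 = 0.0 × 0.5 = 0.00 DD.
Per 24 h: 10.50 DD/day.
Duration = 55 / 10.50 = 5.238 ≈ 5.2 days.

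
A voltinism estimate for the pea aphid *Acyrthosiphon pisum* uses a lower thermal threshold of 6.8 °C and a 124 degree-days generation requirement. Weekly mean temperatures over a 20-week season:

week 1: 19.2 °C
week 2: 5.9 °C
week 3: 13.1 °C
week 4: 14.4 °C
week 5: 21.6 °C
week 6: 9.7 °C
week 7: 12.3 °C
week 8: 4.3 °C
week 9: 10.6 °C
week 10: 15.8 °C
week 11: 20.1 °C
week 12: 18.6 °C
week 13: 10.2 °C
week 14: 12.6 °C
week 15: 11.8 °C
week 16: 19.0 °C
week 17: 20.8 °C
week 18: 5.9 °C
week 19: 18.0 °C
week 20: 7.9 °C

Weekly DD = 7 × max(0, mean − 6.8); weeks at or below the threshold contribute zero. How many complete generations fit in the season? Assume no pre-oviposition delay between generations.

Weekly DD (7 × max(0, T̄ − 6.8)): 86.8, 0.0, 44.1, 53.2, 103.6, 20.3, 38.5, 0.0, 26.6, 63.0, 93.1, 82.6, 23.8, 40.6, 35.0, 85.4, 98.0, 0.0, 78.4, 7.7.
Season total = 980.7 DD.
Complete generations = ⌊980.7 / 124⌋ = 7.

7 generations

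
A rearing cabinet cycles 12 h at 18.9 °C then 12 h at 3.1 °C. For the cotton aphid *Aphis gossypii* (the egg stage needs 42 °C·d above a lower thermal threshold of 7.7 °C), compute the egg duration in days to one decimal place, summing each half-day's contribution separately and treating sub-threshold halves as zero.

Day half: max(0, 18.9 − 7.7) × 0.5 = 11.2 × 0.5 = 5.60 DD.
Night half: max(0, 3.1 − 7.7) × 0.5 = 0.0 × 0.5 = 0.00 DD.
Per 24 h: 5.60 DD/day.
Duration = 42 / 5.60 = 7.500 ≈ 7.5 days.

7.5 days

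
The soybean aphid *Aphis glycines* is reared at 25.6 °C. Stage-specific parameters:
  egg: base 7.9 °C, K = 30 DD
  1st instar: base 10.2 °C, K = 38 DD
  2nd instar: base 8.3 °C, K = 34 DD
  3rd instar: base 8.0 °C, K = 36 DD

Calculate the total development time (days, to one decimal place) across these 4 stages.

8.2 days

egg: 30 / (25.6 − 7.9) = 30 / 17.7 = 1.695 d.
1st instar: 38 / (25.6 − 10.2) = 38 / 15.4 = 2.468 d.
2nd instar: 34 / (25.6 − 8.3) = 34 / 17.3 = 1.965 d.
3rd instar: 36 / (25.6 − 8.0) = 36 / 17.6 = 2.045 d.
Sum = 8.173 ≈ 8.2 days.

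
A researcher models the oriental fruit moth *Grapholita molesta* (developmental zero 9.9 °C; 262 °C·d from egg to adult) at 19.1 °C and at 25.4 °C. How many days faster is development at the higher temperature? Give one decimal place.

11.6 days

At 19.1 °C: 262 / (19.1 − 9.9) = 262 / 9.2 = 28.478 d.
At 25.4 °C: 262 / (25.4 − 9.9) = 262 / 15.5 = 16.903 d.
Difference = |28.478 − 16.903| = 11.575 ≈ 11.6 days.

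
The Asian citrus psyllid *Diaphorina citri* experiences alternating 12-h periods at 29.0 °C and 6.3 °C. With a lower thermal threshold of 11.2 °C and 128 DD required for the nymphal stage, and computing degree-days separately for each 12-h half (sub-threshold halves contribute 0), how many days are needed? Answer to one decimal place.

14.4 days

Day half: max(0, 29.0 − 11.2) × 0.5 = 17.8 × 0.5 = 8.90 DD.
Night half: max(0, 6.3 − 11.2) × 0.5 = 0.0 × 0.5 = 0.00 DD.
Per 24 h: 8.90 DD/day.
Duration = 128 / 8.90 = 14.382 ≈ 14.4 days.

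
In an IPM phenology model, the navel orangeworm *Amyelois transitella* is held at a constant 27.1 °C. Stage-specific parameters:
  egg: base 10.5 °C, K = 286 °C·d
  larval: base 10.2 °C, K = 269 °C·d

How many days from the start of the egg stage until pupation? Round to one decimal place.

33.1 days

egg: 286 / (27.1 − 10.5) = 286 / 16.6 = 17.229 d.
larval: 269 / (27.1 − 10.2) = 269 / 16.9 = 15.917 d.
Sum = 33.146 ≈ 33.1 days.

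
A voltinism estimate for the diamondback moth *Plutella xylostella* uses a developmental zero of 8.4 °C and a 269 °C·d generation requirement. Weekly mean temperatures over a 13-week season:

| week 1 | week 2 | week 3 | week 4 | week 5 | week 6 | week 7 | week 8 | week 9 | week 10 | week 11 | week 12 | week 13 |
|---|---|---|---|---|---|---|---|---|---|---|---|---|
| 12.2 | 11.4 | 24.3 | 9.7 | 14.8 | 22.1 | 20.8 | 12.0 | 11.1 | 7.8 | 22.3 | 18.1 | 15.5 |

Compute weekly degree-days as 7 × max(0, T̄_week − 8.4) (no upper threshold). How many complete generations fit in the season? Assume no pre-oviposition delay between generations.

2 generations

Weekly DD (7 × max(0, T̄ − 8.4)): 26.6, 21.0, 111.3, 9.1, 44.8, 95.9, 86.8, 25.2, 18.9, 0.0, 97.3, 67.9, 49.7.
Season total = 654.5 DD.
Complete generations = ⌊654.5 / 269⌋ = 2.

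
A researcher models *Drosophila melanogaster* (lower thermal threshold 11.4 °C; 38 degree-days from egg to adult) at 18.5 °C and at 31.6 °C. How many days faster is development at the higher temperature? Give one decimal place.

At 18.5 °C: 38 / (18.5 − 11.4) = 38 / 7.1 = 5.352 d.
At 31.6 °C: 38 / (31.6 − 11.4) = 38 / 20.2 = 1.881 d.
Difference = |5.352 − 1.881| = 3.471 ≈ 3.5 days.

3.5 days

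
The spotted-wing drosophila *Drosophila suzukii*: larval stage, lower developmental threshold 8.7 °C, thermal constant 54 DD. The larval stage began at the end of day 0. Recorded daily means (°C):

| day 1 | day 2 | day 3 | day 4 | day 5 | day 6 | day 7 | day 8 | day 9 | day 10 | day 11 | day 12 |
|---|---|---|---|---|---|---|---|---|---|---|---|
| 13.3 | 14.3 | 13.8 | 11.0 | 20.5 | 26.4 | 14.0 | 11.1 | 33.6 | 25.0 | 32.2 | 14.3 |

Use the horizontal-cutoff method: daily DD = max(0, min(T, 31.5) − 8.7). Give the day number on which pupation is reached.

day 8

Daily DD above 8.7 °C (capped at 22.8): 4.6, 5.6, 5.1, 2.3, 11.8, 17.7, 5.3, 2.4, 22.8, 16.3, 22.8, 5.6.
Cumulative: 4.6, 10.2, 15.3, 17.6, 29.4, 47.1, 52.4, 54.8, 77.6, 93.9, 116.7, 122.3.
The total first reaches 54 DD on day 8.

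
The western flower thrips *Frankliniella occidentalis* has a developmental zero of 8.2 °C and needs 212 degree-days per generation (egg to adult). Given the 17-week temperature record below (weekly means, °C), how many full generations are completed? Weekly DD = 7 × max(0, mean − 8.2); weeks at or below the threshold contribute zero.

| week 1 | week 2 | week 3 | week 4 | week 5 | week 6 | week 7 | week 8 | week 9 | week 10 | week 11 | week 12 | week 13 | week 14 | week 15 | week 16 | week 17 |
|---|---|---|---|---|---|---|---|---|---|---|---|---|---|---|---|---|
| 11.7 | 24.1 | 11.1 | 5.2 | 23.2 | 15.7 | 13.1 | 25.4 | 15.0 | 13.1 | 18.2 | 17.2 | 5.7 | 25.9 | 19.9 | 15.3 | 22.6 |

4 generations

Weekly DD (7 × max(0, T̄ − 8.2)): 24.5, 111.3, 20.3, 0.0, 105.0, 52.5, 34.3, 120.4, 47.6, 34.3, 70.0, 63.0, 0.0, 123.9, 81.9, 49.7, 100.8.
Season total = 1039.5 DD.
Complete generations = ⌊1039.5 / 212⌋ = 4.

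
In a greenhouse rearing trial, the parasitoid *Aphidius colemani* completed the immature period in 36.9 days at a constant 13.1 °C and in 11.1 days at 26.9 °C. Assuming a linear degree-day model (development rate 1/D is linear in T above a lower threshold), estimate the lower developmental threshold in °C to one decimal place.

Under the model K = D·(T − T_b), so D₁·(T₁ − T_b) = D₂·(T₂ − T_b).
36.9·(13.1 − T_b) = 11.1·(26.9 − T_b)
T_b = (36.9·13.1 − 11.1·26.9) / (36.9 − 11.1) = 184.80 / 25.8 = 7.163 °C ≈ 7.2 °C.

7.2 °C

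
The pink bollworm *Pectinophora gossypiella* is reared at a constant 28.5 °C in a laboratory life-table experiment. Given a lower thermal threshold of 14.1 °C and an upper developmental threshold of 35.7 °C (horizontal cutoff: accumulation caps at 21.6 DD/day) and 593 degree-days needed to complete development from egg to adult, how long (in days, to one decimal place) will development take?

41.2 days

Daily accumulation = 28.5 − 14.1 = 14.4 DD/day.
Duration = 593 / 14.4 = 41.181 ≈ 41.2 days.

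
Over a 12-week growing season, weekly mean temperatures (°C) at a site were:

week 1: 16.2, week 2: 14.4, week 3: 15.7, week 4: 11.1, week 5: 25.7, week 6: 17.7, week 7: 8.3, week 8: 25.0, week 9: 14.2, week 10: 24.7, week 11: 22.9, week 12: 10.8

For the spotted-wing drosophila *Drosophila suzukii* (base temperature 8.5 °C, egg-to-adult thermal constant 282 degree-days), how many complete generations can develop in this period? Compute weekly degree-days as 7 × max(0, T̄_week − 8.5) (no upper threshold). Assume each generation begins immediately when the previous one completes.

Weekly DD (7 × max(0, T̄ − 8.5)): 53.9, 41.3, 50.4, 18.2, 120.4, 64.4, 0.0, 115.5, 39.9, 113.4, 100.8, 16.1.
Season total = 734.3 DD.
Complete generations = ⌊734.3 / 282⌋ = 2.

2 generations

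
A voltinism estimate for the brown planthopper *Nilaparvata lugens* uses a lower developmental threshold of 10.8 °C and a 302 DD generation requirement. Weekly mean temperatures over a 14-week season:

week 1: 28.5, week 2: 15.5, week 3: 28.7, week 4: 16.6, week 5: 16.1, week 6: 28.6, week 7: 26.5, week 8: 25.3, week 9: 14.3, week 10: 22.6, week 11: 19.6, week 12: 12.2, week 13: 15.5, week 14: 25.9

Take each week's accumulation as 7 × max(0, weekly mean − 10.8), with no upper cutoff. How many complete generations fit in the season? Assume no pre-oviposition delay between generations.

Weekly DD (7 × max(0, T̄ − 10.8)): 123.9, 32.9, 125.3, 40.6, 37.1, 124.6, 109.9, 101.5, 24.5, 82.6, 61.6, 9.8, 32.9, 105.7.
Season total = 1012.9 DD.
Complete generations = ⌊1012.9 / 302⌋ = 3.

3 generations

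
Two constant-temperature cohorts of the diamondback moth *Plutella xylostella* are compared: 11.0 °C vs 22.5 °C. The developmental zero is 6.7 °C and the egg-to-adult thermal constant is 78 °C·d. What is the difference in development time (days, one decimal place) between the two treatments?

At 11.0 °C: 78 / (11.0 − 6.7) = 78 / 4.3 = 18.140 d.
At 22.5 °C: 78 / (22.5 − 6.7) = 78 / 15.8 = 4.937 d.
Difference = |18.140 − 4.937| = 13.203 ≈ 13.2 days.

13.2 days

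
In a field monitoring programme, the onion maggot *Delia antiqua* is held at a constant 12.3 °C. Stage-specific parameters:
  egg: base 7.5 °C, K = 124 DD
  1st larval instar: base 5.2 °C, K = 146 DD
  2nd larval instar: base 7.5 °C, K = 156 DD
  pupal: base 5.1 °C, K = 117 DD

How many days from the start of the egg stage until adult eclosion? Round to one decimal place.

95.1 days

egg: 124 / (12.3 − 7.5) = 124 / 4.8 = 25.833 d.
1st larval instar: 146 / (12.3 − 5.2) = 146 / 7.1 = 20.563 d.
2nd larval instar: 156 / (12.3 − 7.5) = 156 / 4.8 = 32.500 d.
pupal: 117 / (12.3 − 5.1) = 117 / 7.2 = 16.250 d.
Sum = 95.147 ≈ 95.1 days.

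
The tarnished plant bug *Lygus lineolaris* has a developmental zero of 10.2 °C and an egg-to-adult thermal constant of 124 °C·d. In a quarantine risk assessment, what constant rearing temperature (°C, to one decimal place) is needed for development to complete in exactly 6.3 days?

29.9 °C

Required daily accumulation = 124 / 6.3 = 19.683 DD/day.
T = T_base + 19.683 = 10.2 + 19.683 = 29.883 ≈ 29.9 °C.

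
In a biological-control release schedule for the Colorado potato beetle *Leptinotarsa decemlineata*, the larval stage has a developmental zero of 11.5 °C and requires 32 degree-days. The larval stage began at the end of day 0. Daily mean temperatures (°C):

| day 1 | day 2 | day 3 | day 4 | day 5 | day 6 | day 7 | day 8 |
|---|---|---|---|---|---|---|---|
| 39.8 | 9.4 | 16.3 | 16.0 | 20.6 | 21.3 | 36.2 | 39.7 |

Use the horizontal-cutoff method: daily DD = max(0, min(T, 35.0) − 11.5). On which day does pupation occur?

day 4

Daily DD above 11.5 °C (capped at 23.5): 23.5, 0.0, 4.8, 4.5, 9.1, 9.8, 23.5, 23.5.
Cumulative: 23.5, 23.5, 28.3, 32.8, 41.9, 51.7, 75.2, 98.7.
The total first reaches 32 DD on day 4.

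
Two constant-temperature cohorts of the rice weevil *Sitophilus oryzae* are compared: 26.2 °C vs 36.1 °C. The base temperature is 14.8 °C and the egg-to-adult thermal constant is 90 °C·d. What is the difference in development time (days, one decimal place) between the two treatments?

At 26.2 °C: 90 / (26.2 − 14.8) = 90 / 11.4 = 7.895 d.
At 36.1 °C: 90 / (36.1 − 14.8) = 90 / 21.3 = 4.225 d.
Difference = |7.895 − 4.225| = 3.669 ≈ 3.7 days.

3.7 days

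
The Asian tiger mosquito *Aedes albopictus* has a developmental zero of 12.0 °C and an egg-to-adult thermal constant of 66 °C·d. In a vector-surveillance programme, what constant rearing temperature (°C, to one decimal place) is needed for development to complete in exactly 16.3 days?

Required daily accumulation = 66 / 16.3 = 4.049 DD/day.
T = T_base + 4.049 = 12.0 + 4.049 = 16.049 ≈ 16.0 °C.

16.0 °C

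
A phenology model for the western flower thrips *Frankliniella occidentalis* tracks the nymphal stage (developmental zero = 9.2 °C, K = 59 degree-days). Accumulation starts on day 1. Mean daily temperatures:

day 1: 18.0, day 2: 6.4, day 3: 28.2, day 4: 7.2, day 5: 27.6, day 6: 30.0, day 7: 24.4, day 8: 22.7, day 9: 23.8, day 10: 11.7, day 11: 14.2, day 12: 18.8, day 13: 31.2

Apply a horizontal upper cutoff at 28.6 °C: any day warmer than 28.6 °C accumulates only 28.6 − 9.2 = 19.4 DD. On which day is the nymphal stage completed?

Daily DD above 9.2 °C (capped at 19.4): 8.8, 0.0, 19.0, 0.0, 18.4, 19.4, 15.2, 13.5, 14.6, 2.5, 5.0, 9.6, 19.4.
Cumulative: 8.8, 8.8, 27.8, 27.8, 46.2, 65.6, 80.8, 94.3, 108.9, 111.4, 116.4, 126.0, 145.4.
The total first reaches 59 DD on day 6.

day 6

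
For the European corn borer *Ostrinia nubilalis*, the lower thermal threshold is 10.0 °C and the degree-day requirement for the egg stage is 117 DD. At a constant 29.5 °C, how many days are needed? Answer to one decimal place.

Daily accumulation = 29.5 − 10.0 = 19.5 DD/day.
Duration = 117 / 19.5 = 6.000 ≈ 6.0 days.

6.0 days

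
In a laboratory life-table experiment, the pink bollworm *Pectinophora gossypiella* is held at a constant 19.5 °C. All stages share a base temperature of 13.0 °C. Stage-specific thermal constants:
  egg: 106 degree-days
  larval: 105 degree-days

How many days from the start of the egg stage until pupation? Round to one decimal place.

32.5 days

Daily accumulation at 19.5 °C = 19.5 − 13.0 = 6.5 DD/day.
Total K = 106 + 105 = 211 DD.
Total duration = 211 / 6.5 = 32.462 ≈ 32.5 days.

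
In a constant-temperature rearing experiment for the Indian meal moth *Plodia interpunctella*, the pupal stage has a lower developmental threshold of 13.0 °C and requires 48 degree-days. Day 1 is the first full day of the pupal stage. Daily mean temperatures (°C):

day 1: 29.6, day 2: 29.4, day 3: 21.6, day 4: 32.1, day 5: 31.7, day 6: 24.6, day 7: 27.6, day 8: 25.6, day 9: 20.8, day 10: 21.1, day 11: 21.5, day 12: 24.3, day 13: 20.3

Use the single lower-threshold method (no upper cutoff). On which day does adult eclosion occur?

Daily DD above 13.0 °C: 16.6, 16.4, 8.6, 19.1, 18.7, 11.6, 14.6, 12.6, 7.8, 8.1, 8.5, 11.3, 7.3.
Cumulative: 16.6, 33.0, 41.6, 60.7, 79.4, 91.0, 105.6, 118.2, 126.0, 134.1, 142.6, 153.9, 161.2.
The total first reaches 48 DD on day 4.

day 4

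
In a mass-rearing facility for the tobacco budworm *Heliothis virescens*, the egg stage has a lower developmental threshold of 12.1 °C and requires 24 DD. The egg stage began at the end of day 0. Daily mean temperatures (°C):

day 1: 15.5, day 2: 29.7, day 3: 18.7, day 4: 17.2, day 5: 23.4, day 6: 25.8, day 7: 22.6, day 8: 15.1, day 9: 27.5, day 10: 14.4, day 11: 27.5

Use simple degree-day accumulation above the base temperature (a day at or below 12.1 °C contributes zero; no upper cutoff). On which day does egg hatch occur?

day 3

Daily DD above 12.1 °C: 3.4, 17.6, 6.6, 5.1, 11.3, 13.7, 10.5, 3.0, 15.4, 2.3, 15.4.
Cumulative: 3.4, 21.0, 27.6, 32.7, 44.0, 57.7, 68.2, 71.2, 86.6, 88.9, 104.3.
The total first reaches 24 DD on day 3.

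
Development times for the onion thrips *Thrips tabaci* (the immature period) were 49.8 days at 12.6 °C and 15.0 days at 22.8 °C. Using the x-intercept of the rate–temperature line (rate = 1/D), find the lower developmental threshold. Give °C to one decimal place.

8.2 °C

Equal thermal constants: D₁(T₁ − T_b) = D₂(T₂ − T_b).
49.8·(12.6 − T_b) = 15.0·(22.8 − T_b)
T_b = (49.8·12.6 − 15.0·22.8) / (49.8 − 15.0) = 285.48 / 34.8 = 8.203 °C ≈ 8.2 °C.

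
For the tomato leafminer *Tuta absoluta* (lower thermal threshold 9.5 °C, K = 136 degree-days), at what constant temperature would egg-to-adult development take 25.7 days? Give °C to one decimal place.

14.8 °C

Required daily accumulation = 136 / 25.7 = 5.292 DD/day.
T = T_base + 5.292 = 9.5 + 5.292 = 14.792 ≈ 14.8 °C.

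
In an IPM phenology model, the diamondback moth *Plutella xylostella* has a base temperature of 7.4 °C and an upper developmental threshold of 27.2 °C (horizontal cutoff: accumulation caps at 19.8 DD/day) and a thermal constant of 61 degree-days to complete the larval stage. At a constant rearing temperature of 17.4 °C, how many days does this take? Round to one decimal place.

6.1 days

Daily accumulation = 17.4 − 7.4 = 10.0 DD/day.
Duration = 61 / 10.0 = 6.100 ≈ 6.1 days.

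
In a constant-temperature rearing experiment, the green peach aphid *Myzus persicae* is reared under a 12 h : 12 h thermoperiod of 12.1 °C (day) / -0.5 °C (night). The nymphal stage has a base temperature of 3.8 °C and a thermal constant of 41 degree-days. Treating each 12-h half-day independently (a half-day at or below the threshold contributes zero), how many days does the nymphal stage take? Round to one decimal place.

Day half: max(0, 12.1 − 3.8) × 0.5 = 8.3 × 0.5 = 4.15 DD.
Night half: max(0, -0.5 − 3.8) × 0.5 = 0.0 × 0.5 = 0.00 DD.
Per 24 h: 4.15 DD/day.
Duration = 41 / 4.15 = 9.880 ≈ 9.9 days.

9.9 days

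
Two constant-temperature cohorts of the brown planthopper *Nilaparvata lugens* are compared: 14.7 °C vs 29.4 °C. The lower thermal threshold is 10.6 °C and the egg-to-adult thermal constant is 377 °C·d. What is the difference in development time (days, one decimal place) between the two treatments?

71.9 days

At 14.7 °C: 377 / (14.7 − 10.6) = 377 / 4.1 = 91.951 d.
At 29.4 °C: 377 / (29.4 − 10.6) = 377 / 18.8 = 20.053 d.
Difference = |91.951 − 20.053| = 71.898 ≈ 71.9 days.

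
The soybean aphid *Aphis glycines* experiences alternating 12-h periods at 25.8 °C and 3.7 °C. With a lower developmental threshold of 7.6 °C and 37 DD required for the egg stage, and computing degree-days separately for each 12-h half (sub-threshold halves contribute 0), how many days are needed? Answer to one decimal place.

4.1 days

Day half: max(0, 25.8 − 7.6) × 0.5 = 18.2 × 0.5 = 9.10 DD.
Night half: max(0, 3.7 − 7.6) × 0.5 = 0.0 × 0.5 = 0.00 DD.
Per 24 h: 9.10 DD/day.
Duration = 37 / 9.10 = 4.066 ≈ 4.1 days.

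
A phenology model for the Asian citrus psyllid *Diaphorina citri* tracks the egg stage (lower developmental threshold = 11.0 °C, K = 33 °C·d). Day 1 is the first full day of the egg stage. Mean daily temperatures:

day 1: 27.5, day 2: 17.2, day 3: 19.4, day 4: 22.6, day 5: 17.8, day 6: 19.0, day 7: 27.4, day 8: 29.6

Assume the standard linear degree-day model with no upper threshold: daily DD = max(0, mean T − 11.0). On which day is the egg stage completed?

day 4

Daily DD above 11.0 °C: 16.5, 6.2, 8.4, 11.6, 6.8, 8.0, 16.4, 18.6.
Cumulative: 16.5, 22.7, 31.1, 42.7, 49.5, 57.5, 73.9, 92.5.
The total first reaches 33 DD on day 4.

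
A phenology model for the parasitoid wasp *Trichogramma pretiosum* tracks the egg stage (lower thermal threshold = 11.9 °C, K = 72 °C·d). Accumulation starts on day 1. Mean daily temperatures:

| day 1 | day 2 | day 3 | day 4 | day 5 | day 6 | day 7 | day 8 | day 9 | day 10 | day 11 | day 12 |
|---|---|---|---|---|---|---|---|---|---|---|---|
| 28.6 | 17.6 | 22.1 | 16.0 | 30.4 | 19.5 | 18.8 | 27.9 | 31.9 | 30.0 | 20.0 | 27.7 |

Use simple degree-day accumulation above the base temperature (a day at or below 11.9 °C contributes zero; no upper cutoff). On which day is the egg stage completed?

Daily DD above 11.9 °C: 16.7, 5.7, 10.2, 4.1, 18.5, 7.6, 6.9, 16.0, 20.0, 18.1, 8.1, 15.8.
Cumulative: 16.7, 22.4, 32.6, 36.7, 55.2, 62.8, 69.7, 85.7, 105.7, 123.8, 131.9, 147.7.
The total first reaches 72 DD on day 8.

day 8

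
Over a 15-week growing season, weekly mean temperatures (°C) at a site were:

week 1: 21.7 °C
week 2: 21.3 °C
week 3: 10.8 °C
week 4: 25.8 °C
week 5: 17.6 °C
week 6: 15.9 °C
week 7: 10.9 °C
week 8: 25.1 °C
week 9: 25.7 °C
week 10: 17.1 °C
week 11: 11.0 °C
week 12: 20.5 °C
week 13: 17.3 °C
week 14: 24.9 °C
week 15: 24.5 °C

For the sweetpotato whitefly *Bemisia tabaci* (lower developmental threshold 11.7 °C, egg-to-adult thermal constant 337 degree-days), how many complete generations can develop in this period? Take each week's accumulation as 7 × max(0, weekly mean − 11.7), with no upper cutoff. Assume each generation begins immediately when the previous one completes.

Weekly DD (7 × max(0, T̄ − 11.7)): 70.0, 67.2, 0.0, 98.7, 41.3, 29.4, 0.0, 93.8, 98.0, 37.8, 0.0, 61.6, 39.2, 92.4, 89.6.
Season total = 819.0 DD.
Complete generations = ⌊819.0 / 337⌋ = 2.

2 generations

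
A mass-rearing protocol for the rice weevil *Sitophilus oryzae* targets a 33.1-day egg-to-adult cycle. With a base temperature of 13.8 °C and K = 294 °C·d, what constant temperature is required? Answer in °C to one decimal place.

22.7 °C

Required daily accumulation = 294 / 33.1 = 8.882 DD/day.
T = T_base + 8.882 = 13.8 + 8.882 = 22.682 ≈ 22.7 °C.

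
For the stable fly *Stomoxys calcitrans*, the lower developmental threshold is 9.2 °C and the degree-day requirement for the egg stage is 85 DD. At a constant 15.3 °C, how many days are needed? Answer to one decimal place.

Daily accumulation = 15.3 − 9.2 = 6.1 DD/day.
Duration = 85 / 6.1 = 13.934 ≈ 13.9 days.

13.9 days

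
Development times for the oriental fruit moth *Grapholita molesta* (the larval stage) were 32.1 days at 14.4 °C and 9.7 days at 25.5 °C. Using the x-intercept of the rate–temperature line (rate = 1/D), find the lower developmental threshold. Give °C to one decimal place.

9.6 °C

Under the model K = D·(T − T_b), so D₁·(T₁ − T_b) = D₂·(T₂ − T_b).
32.1·(14.4 − T_b) = 9.7·(25.5 − T_b)
T_b = (32.1·14.4 − 9.7·25.5) / (32.1 − 9.7) = 214.89 / 22.4 = 9.593 °C ≈ 9.6 °C.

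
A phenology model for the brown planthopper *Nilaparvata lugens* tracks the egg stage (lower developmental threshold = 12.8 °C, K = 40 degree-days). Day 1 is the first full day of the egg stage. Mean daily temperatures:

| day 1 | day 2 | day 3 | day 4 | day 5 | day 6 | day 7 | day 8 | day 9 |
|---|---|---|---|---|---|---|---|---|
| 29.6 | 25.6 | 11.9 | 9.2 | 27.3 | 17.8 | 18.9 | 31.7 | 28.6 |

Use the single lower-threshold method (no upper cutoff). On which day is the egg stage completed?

day 5

Daily DD above 12.8 °C: 16.8, 12.8, 0.0, 0.0, 14.5, 5.0, 6.1, 18.9, 15.8.
Cumulative: 16.8, 29.6, 29.6, 29.6, 44.1, 49.1, 55.2, 74.1, 89.9.
The total first reaches 40 DD on day 5.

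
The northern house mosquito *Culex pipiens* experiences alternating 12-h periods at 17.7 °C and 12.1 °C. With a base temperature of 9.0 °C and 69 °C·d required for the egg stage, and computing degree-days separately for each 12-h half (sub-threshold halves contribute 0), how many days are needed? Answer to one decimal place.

11.7 days

Day half: max(0, 17.7 − 9.0) × 0.5 = 8.7 × 0.5 = 4.35 DD.
Night half: max(0, 12.1 − 9.0) × 0.5 = 3.1 × 0.5 = 1.55 DD.
Per 24 h: 5.90 DD/day.
Duration = 69 / 5.90 = 11.695 ≈ 11.7 days.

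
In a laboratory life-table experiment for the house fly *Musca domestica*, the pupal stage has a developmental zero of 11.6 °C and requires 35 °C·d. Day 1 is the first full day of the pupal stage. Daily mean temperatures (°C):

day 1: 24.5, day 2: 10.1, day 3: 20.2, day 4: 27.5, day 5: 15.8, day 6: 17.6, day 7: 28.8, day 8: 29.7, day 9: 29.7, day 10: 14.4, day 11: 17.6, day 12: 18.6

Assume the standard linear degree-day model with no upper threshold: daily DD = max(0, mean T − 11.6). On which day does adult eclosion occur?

Daily DD above 11.6 °C: 12.9, 0.0, 8.6, 15.9, 4.2, 6.0, 17.2, 18.1, 18.1, 2.8, 6.0, 7.0.
Cumulative: 12.9, 12.9, 21.5, 37.4, 41.6, 47.6, 64.8, 82.9, 101.0, 103.8, 109.8, 116.8.
The total first reaches 35 DD on day 4.

day 4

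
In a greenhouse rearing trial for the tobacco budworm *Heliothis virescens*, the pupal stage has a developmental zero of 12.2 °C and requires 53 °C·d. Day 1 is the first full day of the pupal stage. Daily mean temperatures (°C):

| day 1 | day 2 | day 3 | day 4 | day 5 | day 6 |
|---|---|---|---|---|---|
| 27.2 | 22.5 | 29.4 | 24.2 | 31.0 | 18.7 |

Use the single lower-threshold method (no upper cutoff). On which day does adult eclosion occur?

day 4

Daily DD above 12.2 °C: 15.0, 10.3, 17.2, 12.0, 18.8, 6.5.
Cumulative: 15.0, 25.3, 42.5, 54.5, 73.3, 79.8.
The total first reaches 53 DD on day 4.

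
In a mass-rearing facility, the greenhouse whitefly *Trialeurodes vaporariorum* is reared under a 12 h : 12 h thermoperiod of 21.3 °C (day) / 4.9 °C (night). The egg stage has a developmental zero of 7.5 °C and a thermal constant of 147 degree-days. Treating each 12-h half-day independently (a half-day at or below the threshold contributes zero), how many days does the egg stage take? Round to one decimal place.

Day half: max(0, 21.3 − 7.5) × 0.5 = 13.8 × 0.5 = 6.90 DD.
Night half: max(0, 4.9 − 7.5) × 0.5 = 0.0 × 0.5 = 0.00 DD.
Per 24 h: 6.90 DD/day.
Duration = 147 / 6.90 = 21.304 ≈ 21.3 days.

21.3 days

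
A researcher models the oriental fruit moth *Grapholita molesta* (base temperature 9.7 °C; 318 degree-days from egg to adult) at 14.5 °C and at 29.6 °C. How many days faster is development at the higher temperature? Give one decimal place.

50.3 days

At 14.5 °C: 318 / (14.5 − 9.7) = 318 / 4.8 = 66.250 d.
At 29.6 °C: 318 / (29.6 − 9.7) = 318 / 19.9 = 15.980 d.
Difference = |66.250 − 15.980| = 50.270 ≈ 50.3 days.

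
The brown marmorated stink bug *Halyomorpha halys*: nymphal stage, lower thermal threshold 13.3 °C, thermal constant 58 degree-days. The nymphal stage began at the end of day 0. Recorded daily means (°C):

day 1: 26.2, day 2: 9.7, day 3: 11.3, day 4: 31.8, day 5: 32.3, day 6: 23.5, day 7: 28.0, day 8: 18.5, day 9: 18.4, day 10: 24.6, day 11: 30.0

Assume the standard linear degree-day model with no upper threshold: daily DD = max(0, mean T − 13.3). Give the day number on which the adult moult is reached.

Daily DD above 13.3 °C: 12.9, 0.0, 0.0, 18.5, 19.0, 10.2, 14.7, 5.2, 5.1, 11.3, 16.7.
Cumulative: 12.9, 12.9, 12.9, 31.4, 50.4, 60.6, 75.3, 80.5, 85.6, 96.9, 113.6.
The total first reaches 58 DD on day 6.

day 6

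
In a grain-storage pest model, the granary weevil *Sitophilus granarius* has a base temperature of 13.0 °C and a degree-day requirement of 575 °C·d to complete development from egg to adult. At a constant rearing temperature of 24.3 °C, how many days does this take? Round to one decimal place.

50.9 days

Daily accumulation = 24.3 − 13.0 = 11.3 DD/day.
Duration = 575 / 11.3 = 50.885 ≈ 50.9 days.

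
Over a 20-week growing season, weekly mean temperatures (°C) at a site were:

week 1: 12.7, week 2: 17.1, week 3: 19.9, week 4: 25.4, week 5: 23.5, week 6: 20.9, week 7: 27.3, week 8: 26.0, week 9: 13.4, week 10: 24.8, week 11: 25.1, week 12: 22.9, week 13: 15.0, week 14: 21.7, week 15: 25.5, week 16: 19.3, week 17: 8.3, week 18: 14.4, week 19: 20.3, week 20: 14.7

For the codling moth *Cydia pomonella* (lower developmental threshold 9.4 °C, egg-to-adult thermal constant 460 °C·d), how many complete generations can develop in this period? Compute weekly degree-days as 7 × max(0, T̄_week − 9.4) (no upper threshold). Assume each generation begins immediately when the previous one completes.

Weekly DD (7 × max(0, T̄ − 9.4)): 23.1, 53.9, 73.5, 112.0, 98.7, 80.5, 125.3, 116.2, 28.0, 107.8, 109.9, 94.5, 39.2, 86.1, 112.7, 69.3, 0.0, 35.0, 76.3, 37.1.
Season total = 1479.1 DD.
Complete generations = ⌊1479.1 / 460⌋ = 3.

3 generations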